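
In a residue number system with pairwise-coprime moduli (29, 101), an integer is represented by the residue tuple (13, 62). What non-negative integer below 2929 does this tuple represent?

Combine the congruences pairwise.
From x ≡ 13 (mod 29) write x = 13 + 29t. Substituting into x ≡ 62 (mod 101) gives 29t ≡ 49 (mod 101), and since 29⁻¹ ≡ 7 (mod 101), t ≡ 40. Hence x ≡ 13 + 29·40 = 1173 (mod 2929).

1173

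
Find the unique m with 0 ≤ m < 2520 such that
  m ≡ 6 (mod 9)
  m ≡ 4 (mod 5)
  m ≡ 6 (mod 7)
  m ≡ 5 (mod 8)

From m ≡ 6 (mod 9) write m = 6 + 9t. Substituting into m ≡ 4 (mod 5) gives 9t ≡ 3 (mod 5), and since 4⁻¹ ≡ 4 (mod 5), t ≡ 2. Hence m ≡ 6 + 9·2 = 24 (mod 45).
From m ≡ 24 (mod 45) write m = 24 + 45t. Substituting into m ≡ 6 (mod 7) gives 45t ≡ 3 (mod 7), and since 3⁻¹ ≡ 5 (mod 7), t ≡ 1. Hence m ≡ 24 + 45·1 = 69 (mod 315).
From m ≡ 69 (mod 315) write m = 69 + 315t. Substituting into m ≡ 5 (mod 8) gives 315t ≡ 0 (mod 8), and since 3⁻¹ ≡ 3 (mod 8), t ≡ 0. Hence m ≡ 69 + 315·0 = 69 (mod 2520).

69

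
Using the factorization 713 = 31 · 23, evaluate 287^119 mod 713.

686

Mod 31: 287 ≡ 8; by Fermat, exponent reduces to 119 mod 30 = 29; 8^29 ≡ 4 (mod 31).
Mod 23: 287 ≡ 11; by Fermat, exponent reduces to 119 mod 22 = 9; 11^9 ≡ 19 (mod 23).
Combine by CRT: x ≡ 4 (mod 31), x ≡ 19 (mod 23) ⇒ x ≡ 686 (mod 713).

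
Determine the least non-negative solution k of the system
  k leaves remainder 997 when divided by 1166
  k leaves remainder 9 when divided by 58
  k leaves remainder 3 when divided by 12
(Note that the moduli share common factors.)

23151

gcd(1166, 58) = 2 and 2 | (9 − 997), so the pair is consistent; merging gives k ≡ 23151 (mod 33814), where 33814 = lcm(1166, 58).
gcd(33814, 12) = 2 and 2 | (3 − 23151), so the pair is consistent; merging gives k ≡ 23151 (mod 202884), where 202884 = lcm(33814, 12).
The solution is unique modulo lcm(1166, 58, 12) = 202884.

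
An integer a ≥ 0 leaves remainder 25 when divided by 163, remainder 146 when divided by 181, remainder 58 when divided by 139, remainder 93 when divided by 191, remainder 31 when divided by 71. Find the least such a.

Combine the congruences pairwise.
From a ≡ 25 (mod 163) write a = 25 + 163t. Substituting into a ≡ 146 (mod 181) gives 163t ≡ 121 (mod 181), and since 163⁻¹ ≡ 10 (mod 181), t ≡ 124. Hence a ≡ 25 + 163·124 = 20237 (mod 29503).
From a ≡ 20237 (mod 29503) write a = 20237 + 29503t. Substituting into a ≡ 58 (mod 139) gives 29503t ≡ 115 (mod 139), and since 35⁻¹ ≡ 4 (mod 139), t ≡ 43. Hence a ≡ 20237 + 29503·43 = 1288866 (mod 4100917).
From a ≡ 1288866 (mod 4100917) write a = 1288866 + 4100917t. Substituting into a ≡ 93 (mod 191) gives 4100917t ≡ 95 (mod 191), and since 147⁻¹ ≡ 13 (mod 191), t ≡ 89. Hence a ≡ 1288866 + 4100917·89 = 366270479 (mod 783275147).
From a ≡ 366270479 (mod 783275147) write a = 366270479 + 783275147t. Substituting into a ≡ 31 (mod 71) gives 783275147t ≡ 21 (mod 71), and since 23⁻¹ ≡ 34 (mod 71), t ≡ 4. Hence a ≡ 366270479 + 783275147·4 = 3499371067 (mod 55612535437).

3499371067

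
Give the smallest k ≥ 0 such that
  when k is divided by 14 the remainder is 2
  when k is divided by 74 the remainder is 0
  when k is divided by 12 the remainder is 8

296

gcd(14, 74) = 2 and 2 | (0 − 2), so the pair is consistent; merging gives k ≡ 296 (mod 518), where 518 = lcm(14, 74).
gcd(518, 12) = 2 and 2 | (8 − 296), so the pair is consistent; merging gives k ≡ 296 (mod 3108), where 3108 = lcm(518, 12).
The solution is unique modulo lcm(14, 74, 12) = 3108.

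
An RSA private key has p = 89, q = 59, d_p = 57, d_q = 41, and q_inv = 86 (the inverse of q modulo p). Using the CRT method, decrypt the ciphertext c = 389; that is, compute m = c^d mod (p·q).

1667

m₁ = c^(d_p) mod p: c ≡ 33 (mod 89), and 33^57 mod 89 = 65.
m₂ = c^(d_q) mod q: c ≡ 35 (mod 59), and 35^41 mod 59 = 15.
h = q_inv·(m₁ − m₂) mod p = 86·(65 − 15) mod 89 = 28.
m = m₂ + h·q = 15 + 28·59 = 1667.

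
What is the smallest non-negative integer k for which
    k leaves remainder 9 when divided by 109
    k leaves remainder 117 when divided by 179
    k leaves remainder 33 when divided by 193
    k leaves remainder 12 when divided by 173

624369122

Combine the congruences pairwise.
From k ≡ 9 (mod 109) write k = 9 + 109t. Substituting into k ≡ 117 (mod 179) gives 109t ≡ 108 (mod 179), and since 109⁻¹ ≡ 23 (mod 179), t ≡ 157. Hence k ≡ 9 + 109·157 = 17122 (mod 19511).
From k ≡ 17122 (mod 19511) write k = 17122 + 19511t. Substituting into k ≡ 33 (mod 193) gives 19511t ≡ 88 (mod 193), and since 18⁻¹ ≡ 118 (mod 193), t ≡ 155. Hence k ≡ 17122 + 19511·155 = 3041327 (mod 3765623).
From k ≡ 3041327 (mod 3765623) write k = 3041327 + 3765623t. Substituting into k ≡ 12 (mod 173) gives 3765623t ≡ 25 (mod 173), and since 105⁻¹ ≡ 145 (mod 173), t ≡ 165. Hence k ≡ 3041327 + 3765623·165 = 624369122 (mod 651452779).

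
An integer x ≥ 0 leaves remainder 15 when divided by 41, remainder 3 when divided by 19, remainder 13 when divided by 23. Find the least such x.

11536

From x ≡ 15 (mod 41) write x = 15 + 41t. Substituting into x ≡ 3 (mod 19) gives 41t ≡ 7 (mod 19), and since 3⁻¹ ≡ 13 (mod 19), t ≡ 15. Hence x ≡ 15 + 41·15 = 630 (mod 779).
From x ≡ 630 (mod 779) write x = 630 + 779t. Substituting into x ≡ 13 (mod 23) gives 779t ≡ 4 (mod 23), and since 20⁻¹ ≡ 15 (mod 23), t ≡ 14. Hence x ≡ 630 + 779·14 = 11536 (mod 17917).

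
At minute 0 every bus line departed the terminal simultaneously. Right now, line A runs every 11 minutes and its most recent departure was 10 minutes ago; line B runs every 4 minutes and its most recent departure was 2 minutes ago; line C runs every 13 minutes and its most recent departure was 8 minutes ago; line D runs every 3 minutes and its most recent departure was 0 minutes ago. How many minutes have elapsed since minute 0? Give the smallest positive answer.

From t ≡ 10 (mod 11) write t = 10 + 11s. Substituting into t ≡ 2 (mod 4) gives 11s ≡ 0 (mod 4), and since 3⁻¹ ≡ 3 (mod 4), s ≡ 0. Hence t ≡ 10 + 11·0 = 10 (mod 44).
From t ≡ 10 (mod 44) write t = 10 + 44s. Substituting into t ≡ 8 (mod 13) gives 44s ≡ 11 (mod 13), and since 5⁻¹ ≡ 8 (mod 13), s ≡ 10. Hence t ≡ 10 + 44·10 = 450 (mod 572).
From t ≡ 450 (mod 572) write t = 450 + 572s. Substituting into t ≡ 0 (mod 3) gives 572s ≡ 0 (mod 3), and since 2⁻¹ ≡ 2 (mod 3), s ≡ 0. Hence t ≡ 450 + 572·0 = 450 (mod 1716).

450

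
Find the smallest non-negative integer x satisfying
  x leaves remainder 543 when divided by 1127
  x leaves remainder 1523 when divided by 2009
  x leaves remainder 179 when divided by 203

887492

gcd(1127, 2009) = 49 and 49 | (1523 − 543), so the pair is consistent; merging gives x ≡ 9559 (mod 46207), where 46207 = lcm(1127, 2009).
gcd(46207, 203) = 7 and 7 | (179 − 9559), so the pair is consistent; merging gives x ≡ 887492 (mod 1340003), where 1340003 = lcm(46207, 203).
The solution is unique modulo lcm(1127, 2009, 203) = 1340003.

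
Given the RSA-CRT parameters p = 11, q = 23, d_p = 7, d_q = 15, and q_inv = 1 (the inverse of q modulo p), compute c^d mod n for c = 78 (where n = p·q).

144

m₁ = c^(d_p) mod p: c ≡ 1 (mod 11), and 1^7 mod 11 = 1.
m₂ = c^(d_q) mod q: c ≡ 9 (mod 23), and 9^15 mod 23 = 6.
h = q_inv·(m₁ − m₂) mod p = 1·(1 − 6) mod 11 = 6.
m = m₂ + h·q = 6 + 6·23 = 144.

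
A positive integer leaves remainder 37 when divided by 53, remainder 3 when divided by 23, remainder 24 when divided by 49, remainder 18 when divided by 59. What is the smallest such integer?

1470416

From x ≡ 37 (mod 53) write x = 37 + 53t. Substituting into x ≡ 3 (mod 23) gives 53t ≡ 12 (mod 23), and since 7⁻¹ ≡ 10 (mod 23), t ≡ 5. Hence x ≡ 37 + 53·5 = 302 (mod 1219).
From x ≡ 302 (mod 1219) write x = 302 + 1219t. Substituting into x ≡ 24 (mod 49) gives 1219t ≡ 16 (mod 49), and since 43⁻¹ ≡ 8 (mod 49), t ≡ 30. Hence x ≡ 302 + 1219·30 = 36872 (mod 59731).
From x ≡ 36872 (mod 59731) write x = 36872 + 59731t. Substituting into x ≡ 18 (mod 59) gives 59731t ≡ 21 (mod 59), and since 23⁻¹ ≡ 18 (mod 59), t ≡ 24. Hence x ≡ 36872 + 59731·24 = 1470416 (mod 3524129).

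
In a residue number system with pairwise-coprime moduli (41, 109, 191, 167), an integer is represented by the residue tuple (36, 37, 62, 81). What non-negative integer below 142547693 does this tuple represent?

85318043

The moduli are pairwise coprime; N = 41·109·191·167 = 142547693.
N/41 = 3476773; 3476773 ≡ 14 (mod 41); 14·3 ≡ 1, so inverse 3.
N/109 = 1307777; 1307777 ≡ 104 (mod 109); 104·87 ≡ 1, so inverse 87.
N/191 = 746323; 746323 ≡ 86 (mod 191); 86·20 ≡ 1, so inverse 20.
N/167 = 853579; 853579 ≡ 42 (mod 167); 42·4 ≡ 1, so inverse 4.
x ≡ 36·3476773·3 + 37·1307777·87 + 62·746323·20 + 81·853579·4 = 5787225763.
5787225763 mod 142547693 = 85318043.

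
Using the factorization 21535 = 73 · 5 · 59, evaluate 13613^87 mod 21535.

Mod 73: 13613 ≡ 35; by Fermat, exponent reduces to 87 mod 72 = 15; 35^15 ≡ 3 (mod 73).
Mod 5: 13613 ≡ 3; by Fermat, exponent reduces to 87 mod 4 = 3; 3^3 ≡ 2 (mod 5).
Mod 59: 13613 ≡ 43; by Fermat, exponent reduces to 87 mod 58 = 29; 43^29 ≡ 58 (mod 59).
Combine by CRT: x ≡ 3 (mod 73), x ≡ 2 (mod 5), x ≡ 58 (mod 59) ⇒ x ≡ 10442 (mod 21535).

10442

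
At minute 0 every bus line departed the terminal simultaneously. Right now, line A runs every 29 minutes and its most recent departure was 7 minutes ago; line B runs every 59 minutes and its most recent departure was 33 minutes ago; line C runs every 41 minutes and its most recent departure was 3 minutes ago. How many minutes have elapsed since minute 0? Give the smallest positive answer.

From t ≡ 7 (mod 29) write t = 7 + 29s. Substituting into t ≡ 33 (mod 59) gives 29s ≡ 26 (mod 59), and since 29⁻¹ ≡ 57 (mod 59), s ≡ 7. Hence t ≡ 7 + 29·7 = 210 (mod 1711).
From t ≡ 210 (mod 1711) write t = 210 + 1711s. Substituting into t ≡ 3 (mod 41) gives 1711s ≡ 39 (mod 41), and since 30⁻¹ ≡ 26 (mod 41), s ≡ 30. Hence t ≡ 210 + 1711·30 = 51540 (mod 70151).

51540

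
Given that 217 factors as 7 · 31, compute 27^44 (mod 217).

8

Mod 7: 27 ≡ 6; by Fermat, exponent reduces to 44 mod 6 = 2; 6^2 ≡ 1 (mod 7).
Mod 31: 27 ≡ 27; by Fermat, exponent reduces to 44 mod 30 = 14; 27^14 ≡ 8 (mod 31).
Combine by CRT: x ≡ 1 (mod 7), x ≡ 8 (mod 31) ⇒ x ≡ 8 (mod 217).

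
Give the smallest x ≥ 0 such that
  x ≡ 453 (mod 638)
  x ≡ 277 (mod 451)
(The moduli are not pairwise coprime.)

18317

gcd(638, 451) = 11 and 11 | (277 − 453), so the pair is consistent; merging gives x ≡ 18317 (mod 26158), where 26158 = lcm(638, 451).
The solution is unique modulo lcm(638, 451) = 26158.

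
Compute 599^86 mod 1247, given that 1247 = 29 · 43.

912

Mod 29: 599 ≡ 19; by Fermat, exponent reduces to 86 mod 28 = 2; 19^2 ≡ 13 (mod 29).
Mod 43: 599 ≡ 40; by Fermat, exponent reduces to 86 mod 42 = 2; 40^2 ≡ 9 (mod 43).
Combine by CRT: x ≡ 13 (mod 29), x ≡ 9 (mod 43) ⇒ x ≡ 912 (mod 1247).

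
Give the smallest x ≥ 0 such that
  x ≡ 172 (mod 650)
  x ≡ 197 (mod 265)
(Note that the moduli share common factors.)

33322

gcd(650, 265) = 5 and 5 | (197 − 172), so the pair is consistent; merging gives x ≡ 33322 (mod 34450), where 34450 = lcm(650, 265).
The solution is unique modulo lcm(650, 265) = 34450.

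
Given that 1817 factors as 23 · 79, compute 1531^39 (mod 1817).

236

Mod 23: 1531 ≡ 13; by Fermat, exponent reduces to 39 mod 22 = 17; 13^17 ≡ 6 (mod 23).
Mod 79: 1531 ≡ 30; 30^39 ≡ 78 (mod 79).
Combine by CRT: x ≡ 6 (mod 23), x ≡ 78 (mod 79) ⇒ x ≡ 236 (mod 1817).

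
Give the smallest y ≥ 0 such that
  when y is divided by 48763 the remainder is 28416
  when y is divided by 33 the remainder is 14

gcd(48763, 33) = 11 and 11 | (14 − 28416), so the pair is consistent; merging gives y ≡ 125942 (mod 146289), where 146289 = lcm(48763, 33).
The solution is unique modulo lcm(48763, 33) = 146289.

125942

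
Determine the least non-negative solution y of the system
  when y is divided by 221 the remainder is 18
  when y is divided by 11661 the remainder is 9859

gcd(221, 11661) = 13 and 13 | (9859 − 18), so the pair is consistent; merging gives y ≡ 184774 (mod 198237), where 198237 = lcm(221, 11661).
The solution is unique modulo lcm(221, 11661) = 198237.

184774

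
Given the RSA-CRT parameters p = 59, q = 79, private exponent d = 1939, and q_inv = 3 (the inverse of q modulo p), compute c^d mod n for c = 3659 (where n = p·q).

945

d_p = d mod (p−1) = 1939 mod 58 = 25; d_q = d mod (q−1) = 67.
m₁ = c^(d_p) mod p: c ≡ 1 (mod 59), and 1^25 mod 59 = 1.
m₂ = c^(d_q) mod q: c ≡ 25 (mod 79), and 25^67 mod 79 = 76.
h = q_inv·(m₁ − m₂) mod p = 3·(1 − 76) mod 59 = 11.
m = m₂ + h·q = 76 + 11·79 = 945.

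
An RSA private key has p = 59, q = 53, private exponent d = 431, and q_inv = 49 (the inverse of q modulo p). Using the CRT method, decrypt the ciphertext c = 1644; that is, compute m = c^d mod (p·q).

2386

d_p = d mod (p−1) = 431 mod 58 = 25; d_q = d mod (q−1) = 15.
m₁ = c^(d_p) mod p: c ≡ 51 (mod 59), and 51^25 mod 59 = 26.
m₂ = c^(d_q) mod q: c ≡ 1 (mod 53), and 1^15 mod 53 = 1.
h = q_inv·(m₁ − m₂) mod p = 49·(26 − 1) mod 59 = 45.
m = m₂ + h·q = 1 + 45·53 = 2386.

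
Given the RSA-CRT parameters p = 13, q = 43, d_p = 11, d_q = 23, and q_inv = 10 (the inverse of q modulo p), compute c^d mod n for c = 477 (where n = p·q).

m₁ = c^(d_p) mod p: c ≡ 9 (mod 13), and 9^11 mod 13 = 3.
m₂ = c^(d_q) mod q: c ≡ 4 (mod 43), and 4^23 mod 43 = 16.
h = q_inv·(m₁ − m₂) mod p = 10·(3 − 16) mod 13 = 0.
m = m₂ + h·q = 16 + 0·43 = 16.

16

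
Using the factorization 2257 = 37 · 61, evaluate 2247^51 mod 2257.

Mod 37: 2247 ≡ 27; by Fermat, exponent reduces to 51 mod 36 = 15; 27^15 ≡ 36 (mod 37).
Mod 61: 2247 ≡ 51; 51^51 ≡ 8 (mod 61).
Combine by CRT: x ≡ 36 (mod 37), x ≡ 8 (mod 61) ⇒ x ≡ 1960 (mod 2257).

1960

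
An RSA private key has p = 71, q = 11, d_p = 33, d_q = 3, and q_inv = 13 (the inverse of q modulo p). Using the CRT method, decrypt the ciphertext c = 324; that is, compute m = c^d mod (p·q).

m₁ = c^(d_p) mod p: c ≡ 40 (mod 71), and 40^33 mod 71 = 43.
m₂ = c^(d_q) mod q: c ≡ 5 (mod 11), and 5^3 mod 11 = 4.
h = q_inv·(m₁ − m₂) mod p = 13·(43 − 4) mod 71 = 10.
m = m₂ + h·q = 4 + 10·11 = 114.

114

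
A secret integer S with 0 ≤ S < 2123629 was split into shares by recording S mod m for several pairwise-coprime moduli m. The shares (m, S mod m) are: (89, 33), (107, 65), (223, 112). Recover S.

Combine the congruences pairwise.
From S ≡ 33 (mod 89) write S = 33 + 89t. Substituting into S ≡ 65 (mod 107) gives 89t ≡ 32 (mod 107), and since 89⁻¹ ≡ 101 (mod 107), t ≡ 22. Hence S ≡ 33 + 89·22 = 1991 (mod 9523).
From S ≡ 1991 (mod 9523) write S = 1991 + 9523t. Substituting into S ≡ 112 (mod 223) gives 9523t ≡ 128 (mod 223), and since 157⁻¹ ≡ 125 (mod 223), t ≡ 167. Hence S ≡ 1991 + 9523·167 = 1592332 (mod 2123629).

1592332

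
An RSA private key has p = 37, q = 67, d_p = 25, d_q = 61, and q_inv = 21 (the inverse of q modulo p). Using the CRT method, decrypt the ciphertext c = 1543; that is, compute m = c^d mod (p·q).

1987

m₁ = c^(d_p) mod p: c ≡ 26 (mod 37), and 26^25 mod 37 = 26.
m₂ = c^(d_q) mod q: c ≡ 2 (mod 67), and 2^61 mod 67 = 44.
h = q_inv·(m₁ − m₂) mod p = 21·(26 − 44) mod 37 = 29.
m = m₂ + h·q = 44 + 29·67 = 1987.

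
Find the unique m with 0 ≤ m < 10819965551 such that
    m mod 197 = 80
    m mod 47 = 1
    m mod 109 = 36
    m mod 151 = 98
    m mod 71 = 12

From m ≡ 80 (mod 197) write m = 80 + 197t. Substituting into m ≡ 1 (mod 47) gives 197t ≡ 15 (mod 47), and since 9⁻¹ ≡ 21 (mod 47), t ≡ 33. Hence m ≡ 80 + 197·33 = 6581 (mod 9259).
From m ≡ 6581 (mod 9259) write m = 6581 + 9259t. Substituting into m ≡ 36 (mod 109) gives 9259t ≡ 104 (mod 109), and since 103⁻¹ ≡ 18 (mod 109), t ≡ 19. Hence m ≡ 6581 + 9259·19 = 182502 (mod 1009231).
From m ≡ 182502 (mod 1009231) write m = 182502 + 1009231t. Substituting into m ≡ 98 (mod 151) gives 1009231t ≡ 4 (mod 151), and since 98⁻¹ ≡ 94 (mod 151), t ≡ 74. Hence m ≡ 182502 + 1009231·74 = 74865596 (mod 152393881).
From m ≡ 74865596 (mod 152393881) write m = 74865596 + 152393881t. Substituting into m ≡ 12 (mod 71) gives 152393881t ≡ 11 (mod 71), and since 49⁻¹ ≡ 29 (mod 71), t ≡ 35. Hence m ≡ 74865596 + 152393881·35 = 5408651431 (mod 10819965551).

5408651431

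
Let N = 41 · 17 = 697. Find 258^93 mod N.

505

Mod 41: 258 ≡ 12; by Fermat, exponent reduces to 93 mod 40 = 13; 12^13 ≡ 13 (mod 41).
Mod 17: 258 ≡ 3; by Fermat, exponent reduces to 93 mod 16 = 13; 3^13 ≡ 12 (mod 17).
Combine by CRT: x ≡ 13 (mod 41), x ≡ 12 (mod 17) ⇒ x ≡ 505 (mod 697).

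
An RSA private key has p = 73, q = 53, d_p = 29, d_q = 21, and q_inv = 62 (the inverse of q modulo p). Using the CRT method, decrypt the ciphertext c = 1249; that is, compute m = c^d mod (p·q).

3422

m₁ = c^(d_p) mod p: c ≡ 8 (mod 73), and 8^29 mod 73 = 64.
m₂ = c^(d_q) mod q: c ≡ 30 (mod 53), and 30^21 mod 53 = 30.
h = q_inv·(m₁ − m₂) mod p = 62·(64 − 30) mod 73 = 64.
m = m₂ + h·q = 30 + 64·53 = 3422.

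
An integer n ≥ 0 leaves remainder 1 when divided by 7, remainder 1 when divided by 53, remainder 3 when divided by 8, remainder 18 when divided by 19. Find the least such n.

40811

Combine the congruences pairwise.
From n ≡ 1 (mod 7) write n = 1 + 7t. Substituting into n ≡ 1 (mod 53) gives 7t ≡ 0 (mod 53), and since 7⁻¹ ≡ 38 (mod 53), t ≡ 0. Hence n ≡ 1 + 7·0 = 1 (mod 371).
From n ≡ 1 (mod 371) write n = 1 + 371t. Substituting into n ≡ 3 (mod 8) gives 371t ≡ 2 (mod 8), and since 3⁻¹ ≡ 3 (mod 8), t ≡ 6. Hence n ≡ 1 + 371·6 = 2227 (mod 2968).
From n ≡ 2227 (mod 2968) write n = 2227 + 2968t. Substituting into n ≡ 18 (mod 19) gives 2968t ≡ 14 (mod 19), and since 4⁻¹ ≡ 5 (mod 19), t ≡ 13. Hence n ≡ 2227 + 2968·13 = 40811 (mod 56392).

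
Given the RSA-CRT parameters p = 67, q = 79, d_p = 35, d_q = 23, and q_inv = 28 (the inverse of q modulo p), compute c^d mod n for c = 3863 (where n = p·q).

m₁ = c^(d_p) mod p: c ≡ 44 (mod 67), and 44^35 mod 67 = 7.
m₂ = c^(d_q) mod q: c ≡ 71 (mod 79), and 71^23 mod 79 = 27.
h = q_inv·(m₁ − m₂) mod p = 28·(7 − 27) mod 67 = 43.
m = m₂ + h·q = 27 + 43·79 = 3424.

3424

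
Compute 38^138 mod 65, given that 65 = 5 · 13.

Mod 5: 38 ≡ 3; by Fermat, exponent reduces to 138 mod 4 = 2; 3^2 ≡ 4 (mod 5).
Mod 13: 38 ≡ 12; by Fermat, exponent reduces to 138 mod 12 = 6; 12^6 ≡ 1 (mod 13).
Combine by CRT: x ≡ 4 (mod 5), x ≡ 1 (mod 13) ⇒ x ≡ 14 (mod 65).

14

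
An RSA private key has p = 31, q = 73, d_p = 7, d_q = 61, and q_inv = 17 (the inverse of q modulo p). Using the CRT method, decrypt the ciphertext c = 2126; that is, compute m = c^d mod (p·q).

9

m₁ = c^(d_p) mod p: c ≡ 18 (mod 31), and 18^7 mod 31 = 9.
m₂ = c^(d_q) mod q: c ≡ 9 (mod 73), and 9^61 mod 73 = 9.
h = q_inv·(m₁ − m₂) mod p = 17·(9 − 9) mod 31 = 0.
m = m₂ + h·q = 9 + 0·73 = 9.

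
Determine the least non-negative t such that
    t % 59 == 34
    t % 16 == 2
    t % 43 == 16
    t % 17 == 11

373858

Combine the congruences pairwise.
From t ≡ 34 (mod 59) write t = 34 + 59s. Substituting into t ≡ 2 (mod 16) gives 59s ≡ 0 (mod 16), and since 11⁻¹ ≡ 3 (mod 16), s ≡ 0. Hence t ≡ 34 + 59·0 = 34 (mod 944).
From t ≡ 34 (mod 944) write t = 34 + 944s. Substituting into t ≡ 16 (mod 43) gives 944s ≡ 25 (mod 43), and since 41⁻¹ ≡ 21 (mod 43), s ≡ 9. Hence t ≡ 34 + 944·9 = 8530 (mod 40592).
From t ≡ 8530 (mod 40592) write t = 8530 + 40592s. Substituting into t ≡ 11 (mod 17) gives 40592s ≡ 15 (mod 17), and since 13⁻¹ ≡ 4 (mod 17), s ≡ 9. Hence t ≡ 8530 + 40592·9 = 373858 (mod 690064).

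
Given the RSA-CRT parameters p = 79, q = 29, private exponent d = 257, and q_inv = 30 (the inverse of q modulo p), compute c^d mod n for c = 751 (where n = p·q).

d_p = d mod (p−1) = 257 mod 78 = 23; d_q = d mod (q−1) = 5.
m₁ = c^(d_p) mod p: c ≡ 40 (mod 79), and 40^23 mod 79 = 45.
m₂ = c^(d_q) mod q: c ≡ 26 (mod 29), and 26^5 mod 29 = 18.
h = q_inv·(m₁ − m₂) mod p = 30·(45 − 18) mod 79 = 20.
m = m₂ + h·q = 18 + 20·29 = 598.

598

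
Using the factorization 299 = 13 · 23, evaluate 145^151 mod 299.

Mod 13: 145 ≡ 2; by Fermat, exponent reduces to 151 mod 12 = 7; 2^7 ≡ 11 (mod 13).
Mod 23: 145 ≡ 7; by Fermat, exponent reduces to 151 mod 22 = 19; 7^19 ≡ 11 (mod 23).
Combine by CRT: x ≡ 11 (mod 13), x ≡ 11 (mod 23) ⇒ x ≡ 11 (mod 299).

11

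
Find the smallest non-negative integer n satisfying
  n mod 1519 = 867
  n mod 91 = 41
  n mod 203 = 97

114792

Combine the congruences pairwise.
gcd(1519, 91) = 7 and 7 | (41 − 867), so the pair is consistent; merging gives n ≡ 16057 (mod 19747), where 19747 = lcm(1519, 91).
gcd(19747, 203) = 7 and 7 | (97 − 16057), so the pair is consistent; merging gives n ≡ 114792 (mod 572663), where 572663 = lcm(19747, 203).
The solution is unique modulo lcm(1519, 91, 203) = 572663.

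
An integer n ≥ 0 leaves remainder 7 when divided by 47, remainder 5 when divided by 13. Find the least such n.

148

From n ≡ 7 (mod 47) write n = 7 + 47t. Substituting into n ≡ 5 (mod 13) gives 47t ≡ 11 (mod 13), and since 8⁻¹ ≡ 5 (mod 13), t ≡ 3. Hence n ≡ 7 + 47·3 = 148 (mod 611).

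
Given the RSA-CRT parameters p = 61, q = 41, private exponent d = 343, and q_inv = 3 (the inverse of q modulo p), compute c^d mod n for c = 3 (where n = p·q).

d_p = d mod (p−1) = 343 mod 60 = 43; d_q = d mod (q−1) = 23.
m₁ = c^(d_p) mod p: c ≡ 3 (mod 61), and 3^43 mod 61 = 27.
m₂ = c^(d_q) mod q: c ≡ 3 (mod 41), and 3^23 mod 41 = 14.
h = q_inv·(m₁ − m₂) mod p = 3·(27 − 14) mod 61 = 39.
m = m₂ + h·q = 14 + 39·41 = 1613.

1613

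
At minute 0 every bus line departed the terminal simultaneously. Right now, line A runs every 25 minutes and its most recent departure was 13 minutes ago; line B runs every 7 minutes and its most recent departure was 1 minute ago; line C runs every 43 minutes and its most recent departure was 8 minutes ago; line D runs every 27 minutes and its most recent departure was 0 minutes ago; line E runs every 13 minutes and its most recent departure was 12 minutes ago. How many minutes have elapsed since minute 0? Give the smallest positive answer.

2567538

From t ≡ 13 (mod 25) write t = 13 + 25s. Substituting into t ≡ 1 (mod 7) gives 25s ≡ 2 (mod 7), and since 4⁻¹ ≡ 2 (mod 7), s ≡ 4. Hence t ≡ 13 + 25·4 = 113 (mod 175).
From t ≡ 113 (mod 175) write t = 113 + 175s. Substituting into t ≡ 8 (mod 43) gives 175s ≡ 24 (mod 43), and since 3⁻¹ ≡ 29 (mod 43), s ≡ 8. Hence t ≡ 113 + 175·8 = 1513 (mod 7525).
From t ≡ 1513 (mod 7525) write t = 1513 + 7525s. Substituting into t ≡ 0 (mod 27) gives 7525s ≡ 26 (mod 27), and since 19⁻¹ ≡ 10 (mod 27), s ≡ 17. Hence t ≡ 1513 + 7525·17 = 129438 (mod 203175).
From t ≡ 129438 (mod 203175) write t = 129438 + 203175s. Substituting into t ≡ 12 (mod 13) gives 203175s ≡ 2 (mod 13), and since 11⁻¹ ≡ 6 (mod 13), s ≡ 12. Hence t ≡ 129438 + 203175·12 = 2567538 (mod 2641275).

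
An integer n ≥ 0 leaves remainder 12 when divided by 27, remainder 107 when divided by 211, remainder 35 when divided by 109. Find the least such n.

380118

The moduli are pairwise coprime; M = 27·211·109 = 620973.
M/27 = 22999; 22999 ≡ 22 (mod 27); 22·16 ≡ 1, so inverse 16.
M/211 = 2943; 2943 ≡ 200 (mod 211); 200·115 ≡ 1, so inverse 115.
M/109 = 5697; 5697 ≡ 29 (mod 109); 29·94 ≡ 1, so inverse 94.
n ≡ 12·22999·16 + 107·2943·115 + 35·5697·94 = 59372553.
59372553 mod 620973 = 380118.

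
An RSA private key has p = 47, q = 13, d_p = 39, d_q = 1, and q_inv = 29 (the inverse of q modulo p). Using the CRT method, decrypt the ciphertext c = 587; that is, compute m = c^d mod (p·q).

483

m₁ = c^(d_p) mod p: c ≡ 23 (mod 47), and 23^39 mod 47 = 13.
m₂ = c^(d_q) mod q: c ≡ 2 (mod 13), and 2^1 mod 13 = 2.
h = q_inv·(m₁ − m₂) mod p = 29·(13 − 2) mod 47 = 37.
m = m₂ + h·q = 2 + 37·13 = 483.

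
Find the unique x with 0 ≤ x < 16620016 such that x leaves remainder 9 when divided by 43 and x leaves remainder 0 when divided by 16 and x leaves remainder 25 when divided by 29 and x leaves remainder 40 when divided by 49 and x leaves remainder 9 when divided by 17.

The moduli are pairwise coprime; N = 43·16·29·49·17 = 16620016.
N/43 = 386512; 386512 ≡ 28 (mod 43); 28·20 ≡ 1, so inverse 20.
N/16 = 1038751; 1038751 ≡ 15 (mod 16); 15·15 ≡ 1, so inverse 15.
N/29 = 573104; 573104 ≡ 6 (mod 29); 6·5 ≡ 1, so inverse 5.
N/49 = 339184; 339184 ≡ 6 (mod 49); 6·41 ≡ 1, so inverse 41.
N/17 = 977648; 977648 ≡ 12 (mod 17); 12·10 ≡ 1, so inverse 10.
x ≡ 9·386512·20 + 0·1038751·15 + 25·573104·5 + 40·339184·41 + 9·977648·10 = 785460240.
785460240 mod 16620016 = 4319488.

4319488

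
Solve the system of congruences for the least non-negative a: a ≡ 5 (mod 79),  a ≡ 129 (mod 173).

13277

From a ≡ 5 (mod 79) write a = 5 + 79t. Substituting into a ≡ 129 (mod 173) gives 79t ≡ 124 (mod 173), and since 79⁻¹ ≡ 46 (mod 173), t ≡ 168. Hence a ≡ 5 + 79·168 = 13277 (mod 13667).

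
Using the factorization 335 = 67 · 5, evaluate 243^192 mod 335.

241

Mod 67: 243 ≡ 42; by Fermat, exponent reduces to 192 mod 66 = 60; 42^60 ≡ 40 (mod 67).
Mod 5: 243 ≡ 3; since 4 | 192, by Fermat 3^192 ≡ 1 (mod 5).
Combine by CRT: x ≡ 40 (mod 67), x ≡ 1 (mod 5) ⇒ x ≡ 241 (mod 335).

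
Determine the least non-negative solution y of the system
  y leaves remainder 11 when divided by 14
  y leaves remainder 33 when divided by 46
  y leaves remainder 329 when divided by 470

31819

gcd(14, 46) = 2 and 2 | (33 − 11), so the pair is consistent; merging gives y ≡ 263 (mod 322), where 322 = lcm(14, 46).
gcd(322, 470) = 2 and 2 | (329 − 263), so the pair is consistent; merging gives y ≡ 31819 (mod 75670), where 75670 = lcm(322, 470).
The solution is unique modulo lcm(14, 46, 470) = 75670.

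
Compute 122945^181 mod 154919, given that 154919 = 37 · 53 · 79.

Mod 37: 122945 ≡ 31; by Fermat, exponent reduces to 181 mod 36 = 1; 31^1 ≡ 31 (mod 37).
Mod 53: 122945 ≡ 38; by Fermat, exponent reduces to 181 mod 52 = 25; 38^25 ≡ 7 (mod 53).
Mod 79: 122945 ≡ 21; by Fermat, exponent reduces to 181 mod 78 = 25; 21^25 ≡ 64 (mod 79).
Combine by CRT: x ≡ 31 (mod 37), x ≡ 7 (mod 53), x ≡ 64 (mod 79) ⇒ x ≡ 130493 (mod 154919).

130493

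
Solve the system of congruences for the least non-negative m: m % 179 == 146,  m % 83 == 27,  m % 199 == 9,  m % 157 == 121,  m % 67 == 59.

3958842727

The moduli are pairwise coprime; N = 179·83·199·157·67 = 31099875817.
N/179 = 173742323; 173742323 ≡ 90 (mod 179); 90·2 ≡ 1, so inverse 2.
N/83 = 374697299; 374697299 ≡ 24 (mod 83); 24·45 ≡ 1, so inverse 45.
N/199 = 156280783; 156280783 ≡ 113 (mod 199); 113·118 ≡ 1, so inverse 118.
N/157 = 198088381; 198088381 ≡ 68 (mod 157); 68·127 ≡ 1, so inverse 127.
N/67 = 464177251; 464177251 ≡ 45 (mod 67); 45·3 ≡ 1, so inverse 3.
m ≡ 146·173742323·2 + 27·374697299·45 + 9·156280783·118 + 121·198088381·127 + 59·464177251·3 = 3798143692401.
3798143692401 mod 31099875817 = 3958842727.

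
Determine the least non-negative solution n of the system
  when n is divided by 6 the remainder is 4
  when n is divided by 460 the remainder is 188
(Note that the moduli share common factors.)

gcd(6, 460) = 2 and 2 | (188 − 4), so the pair is consistent; merging gives n ≡ 1108 (mod 1380), where 1380 = lcm(6, 460).
The solution is unique modulo lcm(6, 460) = 1380.

1108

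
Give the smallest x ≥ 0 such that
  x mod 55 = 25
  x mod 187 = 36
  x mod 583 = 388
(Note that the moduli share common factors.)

Combine the congruences pairwise.
gcd(55, 187) = 11 and 11 | (36 − 25), so the pair is consistent; merging gives x ≡ 410 (mod 935), where 935 = lcm(55, 187).
gcd(935, 583) = 11 and 11 | (388 − 410), so the pair is consistent; merging gives x ≡ 40615 (mod 49555), where 49555 = lcm(935, 583).
The solution is unique modulo lcm(55, 187, 583) = 49555.

40615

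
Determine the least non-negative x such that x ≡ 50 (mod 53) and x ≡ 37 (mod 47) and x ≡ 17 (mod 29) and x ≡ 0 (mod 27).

The moduli are pairwise coprime; N = 53·47·29·27 = 1950453.
N/53 = 36801; 36801 ≡ 19 (mod 53); 19·14 ≡ 1, so inverse 14.
N/47 = 41499; 41499 ≡ 45 (mod 47); 45·23 ≡ 1, so inverse 23.
N/29 = 67257; 67257 ≡ 6 (mod 29); 6·5 ≡ 1, so inverse 5.
N/27 = 72239; 72239 ≡ 14 (mod 27); 14·2 ≡ 1, so inverse 2.
x ≡ 50·36801·14 + 37·41499·23 + 17·67257·5 + 0·72239·2 = 66793194.
66793194 mod 1950453 = 477792.

477792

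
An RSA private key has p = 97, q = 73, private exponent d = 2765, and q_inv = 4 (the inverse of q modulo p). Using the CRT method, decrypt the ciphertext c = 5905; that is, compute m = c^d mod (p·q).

d_p = d mod (p−1) = 2765 mod 96 = 77; d_q = d mod (q−1) = 29.
m₁ = c^(d_p) mod p: c ≡ 85 (mod 97), and 85^77 mod 97 = 27.
m₂ = c^(d_q) mod q: c ≡ 65 (mod 73), and 65^29 mod 73 = 9.
h = q_inv·(m₁ − m₂) mod p = 4·(27 − 9) mod 97 = 72.
m = m₂ + h·q = 9 + 72·73 = 5265.

5265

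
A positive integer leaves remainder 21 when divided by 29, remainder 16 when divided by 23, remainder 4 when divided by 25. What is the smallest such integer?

8779

The moduli are pairwise coprime; N = 29·23·25 = 16675.
N/29 = 575; 575 ≡ 24 (mod 29); 24·23 ≡ 1, so inverse 23.
N/23 = 725; 725 ≡ 12 (mod 23); 12·2 ≡ 1, so inverse 2.
N/25 = 667; 667 ≡ 17 (mod 25); 17·3 ≡ 1, so inverse 3.
x ≡ 21·575·23 + 16·725·2 + 4·667·3 = 308929.
308929 mod 16675 = 8779.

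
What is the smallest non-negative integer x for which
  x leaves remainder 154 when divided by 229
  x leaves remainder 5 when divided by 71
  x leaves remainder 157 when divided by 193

The moduli are pairwise coprime; N = 229·71·193 = 3137987.
N/229 = 13703; 13703 ≡ 192 (mod 229); 192·99 ≡ 1, so inverse 99.
N/71 = 44197; 44197 ≡ 35 (mod 71); 35·69 ≡ 1, so inverse 69.
N/193 = 16259; 16259 ≡ 47 (mod 193); 47·115 ≡ 1, so inverse 115.
x ≡ 154·13703·99 + 5·44197·69 + 157·16259·115 = 517720148.
517720148 mod 3137987 = 3090280.

3090280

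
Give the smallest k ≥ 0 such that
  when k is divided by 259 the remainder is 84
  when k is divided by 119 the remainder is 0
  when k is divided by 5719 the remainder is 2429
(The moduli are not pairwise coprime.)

gcd(259, 119) = 7 and 7 | (0 − 84), so the pair is consistent; merging gives k ≡ 3451 (mod 4403), where 4403 = lcm(259, 119).
gcd(4403, 5719) = 7 and 7 | (2429 − 3451), so the pair is consistent; merging gives k ≡ 351288 (mod 3597251), where 3597251 = lcm(4403, 5719).
The solution is unique modulo lcm(259, 119, 5719) = 3597251.

351288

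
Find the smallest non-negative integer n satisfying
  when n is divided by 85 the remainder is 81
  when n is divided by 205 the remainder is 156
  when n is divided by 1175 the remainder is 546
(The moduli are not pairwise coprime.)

556321

gcd(85, 205) = 5 and 5 | (156 − 81), so the pair is consistent; merging gives n ≡ 2206 (mod 3485), where 3485 = lcm(85, 205).
gcd(3485, 1175) = 5 and 5 | (546 − 2206), so the pair is consistent; merging gives n ≡ 556321 (mod 818975), where 818975 = lcm(3485, 1175).
The solution is unique modulo lcm(85, 205, 1175) = 818975.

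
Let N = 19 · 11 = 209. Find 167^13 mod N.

Mod 19: 167 ≡ 15; 15^13 ≡ 10 (mod 19).
Mod 11: 167 ≡ 2; by Fermat, exponent reduces to 13 mod 10 = 3; 2^3 ≡ 8 (mod 11).
Combine by CRT: x ≡ 10 (mod 19), x ≡ 8 (mod 11) ⇒ x ≡ 162 (mod 209).

162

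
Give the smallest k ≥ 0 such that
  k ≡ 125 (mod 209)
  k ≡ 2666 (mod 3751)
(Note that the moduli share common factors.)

13919

gcd(209, 3751) = 11 and 11 | (2666 − 125), so the pair is consistent; merging gives k ≡ 13919 (mod 71269), where 71269 = lcm(209, 3751).
The solution is unique modulo lcm(209, 3751) = 71269.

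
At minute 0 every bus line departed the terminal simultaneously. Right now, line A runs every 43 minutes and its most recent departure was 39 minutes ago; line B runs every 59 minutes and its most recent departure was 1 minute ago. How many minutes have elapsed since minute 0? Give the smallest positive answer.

2361

Combine the congruences pairwise.
From t ≡ 39 (mod 43) write t = 39 + 43s. Substituting into t ≡ 1 (mod 59) gives 43s ≡ 21 (mod 59), and since 43⁻¹ ≡ 11 (mod 59), s ≡ 54. Hence t ≡ 39 + 43·54 = 2361 (mod 2537).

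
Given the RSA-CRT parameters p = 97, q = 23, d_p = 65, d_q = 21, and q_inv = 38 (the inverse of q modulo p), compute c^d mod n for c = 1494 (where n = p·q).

m₁ = c^(d_p) mod p: c ≡ 39 (mod 97), and 39^65 mod 97 = 7.
m₂ = c^(d_q) mod q: c ≡ 22 (mod 23), and 22^21 mod 23 = 22.
h = q_inv·(m₁ − m₂) mod p = 38·(7 − 22) mod 97 = 12.
m = m₂ + h·q = 22 + 12·23 = 298.

298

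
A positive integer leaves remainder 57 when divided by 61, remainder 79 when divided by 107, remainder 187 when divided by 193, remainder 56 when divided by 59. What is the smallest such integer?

42592392

The moduli are pairwise coprime; N = 61·107·193·59 = 74322949.
N/61 = 1218409; 1218409 ≡ 56 (mod 61); 56·12 ≡ 1, so inverse 12.
N/107 = 694607; 694607 ≡ 70 (mod 107); 70·26 ≡ 1, so inverse 26.
N/193 = 385093; 385093 ≡ 58 (mod 193); 58·10 ≡ 1, so inverse 10.
N/59 = 1259711; 1259711 ≡ 2 (mod 59); 2·30 ≡ 1, so inverse 30.
k ≡ 57·1218409·12 + 79·694607·26 + 187·385093·10 + 56·1259711·30 = 5096552924.
5096552924 mod 74322949 = 42592392.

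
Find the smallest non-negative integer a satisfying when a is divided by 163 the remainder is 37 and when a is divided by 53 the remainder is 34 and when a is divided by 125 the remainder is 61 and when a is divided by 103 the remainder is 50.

8671311

From a ≡ 37 (mod 163) write a = 37 + 163t. Substituting into a ≡ 34 (mod 53) gives 163t ≡ 50 (mod 53), and since 4⁻¹ ≡ 40 (mod 53), t ≡ 39. Hence a ≡ 37 + 163·39 = 6394 (mod 8639).
From a ≡ 6394 (mod 8639) write a = 6394 + 8639t. Substituting into a ≡ 61 (mod 125) gives 8639t ≡ 42 (mod 125), and since 14⁻¹ ≡ 9 (mod 125), t ≡ 3. Hence a ≡ 6394 + 8639·3 = 32311 (mod 1079875).
From a ≡ 32311 (mod 1079875) write a = 32311 + 1079875t. Substituting into a ≡ 50 (mod 103) gives 1079875t ≡ 81 (mod 103), and since 23⁻¹ ≡ 9 (mod 103), t ≡ 8. Hence a ≡ 32311 + 1079875·8 = 8671311 (mod 111227125).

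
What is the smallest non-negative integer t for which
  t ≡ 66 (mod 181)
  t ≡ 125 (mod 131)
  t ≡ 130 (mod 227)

The moduli are pairwise coprime; N = 181·131·227 = 5382397.
N/181 = 29737; 29737 ≡ 53 (mod 181); 53·41 ≡ 1, so inverse 41.
N/131 = 41087; 41087 ≡ 84 (mod 131); 84·39 ≡ 1, so inverse 39.
N/227 = 23711; 23711 ≡ 103 (mod 227); 103·108 ≡ 1, so inverse 108.
t ≡ 66·29737·41 + 125·41087·39 + 130·23711·108 = 613669887.
613669887 mod 5382397 = 76629.

76629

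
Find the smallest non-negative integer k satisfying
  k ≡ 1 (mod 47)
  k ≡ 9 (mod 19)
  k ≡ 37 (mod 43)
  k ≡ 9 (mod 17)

643102

Combine the congruences pairwise.
From k ≡ 1 (mod 47) write k = 1 + 47t. Substituting into k ≡ 9 (mod 19) gives 47t ≡ 8 (mod 19), and since 9⁻¹ ≡ 17 (mod 19), t ≡ 3. Hence k ≡ 1 + 47·3 = 142 (mod 893).
From k ≡ 142 (mod 893) write k = 142 + 893t. Substituting into k ≡ 37 (mod 43) gives 893t ≡ 24 (mod 43), and since 33⁻¹ ≡ 30 (mod 43), t ≡ 32. Hence k ≡ 142 + 893·32 = 28718 (mod 38399).
From k ≡ 28718 (mod 38399) write k = 28718 + 38399t. Substituting into k ≡ 9 (mod 17) gives 38399t ≡ 4 (mod 17), and since 13⁻¹ ≡ 4 (mod 17), t ≡ 16. Hence k ≡ 28718 + 38399·16 = 643102 (mod 652783).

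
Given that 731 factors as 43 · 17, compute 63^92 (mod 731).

310

Mod 43: 63 ≡ 20; by Fermat, exponent reduces to 92 mod 42 = 8; 20^8 ≡ 9 (mod 43).
Mod 17: 63 ≡ 12; by Fermat, exponent reduces to 92 mod 16 = 12; 12^12 ≡ 4 (mod 17).
Combine by CRT: x ≡ 9 (mod 43), x ≡ 4 (mod 17) ⇒ x ≡ 310 (mod 731).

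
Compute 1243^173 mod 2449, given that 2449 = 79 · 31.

2150

Mod 79: 1243 ≡ 58; by Fermat, exponent reduces to 173 mod 78 = 17; 58^17 ≡ 17 (mod 79).
Mod 31: 1243 ≡ 3; by Fermat, exponent reduces to 173 mod 30 = 23; 3^23 ≡ 11 (mod 31).
Combine by CRT: x ≡ 17 (mod 79), x ≡ 11 (mod 31) ⇒ x ≡ 2150 (mod 2449).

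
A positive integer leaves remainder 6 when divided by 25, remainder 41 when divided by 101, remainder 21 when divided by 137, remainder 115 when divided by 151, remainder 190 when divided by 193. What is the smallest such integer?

From N ≡ 6 (mod 25) write N = 6 + 25t. Substituting into N ≡ 41 (mod 101) gives 25t ≡ 35 (mod 101), and since 25⁻¹ ≡ 97 (mod 101), t ≡ 62. Hence N ≡ 6 + 25·62 = 1556 (mod 2525).
From N ≡ 1556 (mod 2525) write N = 1556 + 2525t. Substituting into N ≡ 21 (mod 137) gives 2525t ≡ 109 (mod 137), and since 59⁻¹ ≡ 72 (mod 137), t ≡ 39. Hence N ≡ 1556 + 2525·39 = 100031 (mod 345925).
From N ≡ 100031 (mod 345925) write N = 100031 + 345925t. Substituting into N ≡ 115 (mod 151) gives 345925t ≡ 46 (mod 151), and since 135⁻¹ ≡ 66 (mod 151), t ≡ 16. Hence N ≡ 100031 + 345925·16 = 5634831 (mod 52234675).
From N ≡ 5634831 (mod 52234675) write N = 5634831 + 52234675t. Substituting into N ≡ 190 (mod 193) gives 52234675t ≡ 187 (mod 193), and since 190⁻¹ ≡ 64 (mod 193), t ≡ 2. Hence N ≡ 5634831 + 52234675·2 = 110104181 (mod 10081292275).

110104181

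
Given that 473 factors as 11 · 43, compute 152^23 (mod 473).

Mod 11: 152 ≡ 9; by Fermat, exponent reduces to 23 mod 10 = 3; 9^3 ≡ 3 (mod 11).
Mod 43: 152 ≡ 23; 23^23 ≡ 13 (mod 43).
Combine by CRT: x ≡ 3 (mod 11), x ≡ 13 (mod 43) ⇒ x ≡ 443 (mod 473).

443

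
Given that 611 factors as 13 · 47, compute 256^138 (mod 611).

1

Mod 13: 256 ≡ 9; by Fermat, exponent reduces to 138 mod 12 = 6; 9^6 ≡ 1 (mod 13).
Mod 47: 256 ≡ 21; since 46 | 138, by Fermat 21^138 ≡ 1 (mod 47).
Combine by CRT: x ≡ 1 (mod 13), x ≡ 1 (mod 47) ⇒ x ≡ 1 (mod 611).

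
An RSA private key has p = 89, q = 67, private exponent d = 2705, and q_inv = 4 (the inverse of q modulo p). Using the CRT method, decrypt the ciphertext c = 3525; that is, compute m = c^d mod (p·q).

2430

d_p = d mod (p−1) = 2705 mod 88 = 65; d_q = d mod (q−1) = 65.
m₁ = c^(d_p) mod p: c ≡ 54 (mod 89), and 54^65 mod 89 = 27.
m₂ = c^(d_q) mod q: c ≡ 41 (mod 67), and 41^65 mod 67 = 18.
h = q_inv·(m₁ − m₂) mod p = 4·(27 − 18) mod 89 = 36.
m = m₂ + h·q = 18 + 36·67 = 2430.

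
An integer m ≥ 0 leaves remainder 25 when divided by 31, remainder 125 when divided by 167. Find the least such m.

459

From m ≡ 25 (mod 31) write m = 25 + 31t. Substituting into m ≡ 125 (mod 167) gives 31t ≡ 100 (mod 167), and since 31⁻¹ ≡ 97 (mod 167), t ≡ 14. Hence m ≡ 25 + 31·14 = 459 (mod 5177).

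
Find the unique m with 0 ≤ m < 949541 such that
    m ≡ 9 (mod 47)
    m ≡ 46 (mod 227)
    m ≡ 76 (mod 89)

903960

From m ≡ 9 (mod 47) write m = 9 + 47t. Substituting into m ≡ 46 (mod 227) gives 47t ≡ 37 (mod 227), and since 47⁻¹ ≡ 29 (mod 227), t ≡ 165. Hence m ≡ 9 + 47·165 = 7764 (mod 10669).
From m ≡ 7764 (mod 10669) write m = 7764 + 10669t. Substituting into m ≡ 76 (mod 89) gives 10669t ≡ 55 (mod 89), and since 78⁻¹ ≡ 8 (mod 89), t ≡ 84. Hence m ≡ 7764 + 10669·84 = 903960 (mod 949541).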